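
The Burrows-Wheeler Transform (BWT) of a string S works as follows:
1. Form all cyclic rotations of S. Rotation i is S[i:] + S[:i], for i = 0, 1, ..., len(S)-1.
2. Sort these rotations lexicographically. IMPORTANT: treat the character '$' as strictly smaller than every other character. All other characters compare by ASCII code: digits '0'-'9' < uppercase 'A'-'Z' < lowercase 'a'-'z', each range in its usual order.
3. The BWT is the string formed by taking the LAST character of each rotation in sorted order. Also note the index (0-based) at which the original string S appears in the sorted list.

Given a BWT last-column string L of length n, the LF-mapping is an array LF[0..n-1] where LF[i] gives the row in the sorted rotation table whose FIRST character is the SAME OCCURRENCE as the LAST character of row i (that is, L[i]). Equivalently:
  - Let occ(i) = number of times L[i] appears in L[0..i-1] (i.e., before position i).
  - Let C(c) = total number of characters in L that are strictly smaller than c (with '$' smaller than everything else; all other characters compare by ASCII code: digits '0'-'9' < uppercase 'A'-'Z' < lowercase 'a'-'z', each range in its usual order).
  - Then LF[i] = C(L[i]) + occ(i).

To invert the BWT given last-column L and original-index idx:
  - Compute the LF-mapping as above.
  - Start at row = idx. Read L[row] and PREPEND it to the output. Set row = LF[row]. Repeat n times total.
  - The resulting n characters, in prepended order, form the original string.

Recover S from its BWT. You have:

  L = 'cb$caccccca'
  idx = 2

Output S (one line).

Answer: accccccbac$

Derivation:
LF mapping: 4 3 0 5 1 6 7 8 9 10 2
Walk LF starting at row 2, prepending L[row]:
  step 1: row=2, L[2]='$', prepend. Next row=LF[2]=0
  step 2: row=0, L[0]='c', prepend. Next row=LF[0]=4
  step 3: row=4, L[4]='a', prepend. Next row=LF[4]=1
  step 4: row=1, L[1]='b', prepend. Next row=LF[1]=3
  step 5: row=3, L[3]='c', prepend. Next row=LF[3]=5
  step 6: row=5, L[5]='c', prepend. Next row=LF[5]=6
  step 7: row=6, L[6]='c', prepend. Next row=LF[6]=7
  step 8: row=7, L[7]='c', prepend. Next row=LF[7]=8
  step 9: row=8, L[8]='c', prepend. Next row=LF[8]=9
  step 10: row=9, L[9]='c', prepend. Next row=LF[9]=10
  step 11: row=10, L[10]='a', prepend. Next row=LF[10]=2
Reversed output: accccccbac$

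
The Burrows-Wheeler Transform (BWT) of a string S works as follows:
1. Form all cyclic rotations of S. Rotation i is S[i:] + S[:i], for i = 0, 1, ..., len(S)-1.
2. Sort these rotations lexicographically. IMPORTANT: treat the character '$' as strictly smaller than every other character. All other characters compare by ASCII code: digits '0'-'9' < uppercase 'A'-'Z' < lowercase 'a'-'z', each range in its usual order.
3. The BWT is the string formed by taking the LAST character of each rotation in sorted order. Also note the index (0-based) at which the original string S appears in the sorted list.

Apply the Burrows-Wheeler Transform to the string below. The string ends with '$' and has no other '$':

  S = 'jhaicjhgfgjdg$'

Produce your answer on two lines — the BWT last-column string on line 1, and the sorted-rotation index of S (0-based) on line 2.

Answer: ghijgdhfjjag$c
12

Derivation:
All 14 rotations (rotation i = S[i:]+S[:i]):
  rot[0] = jhaicjhgfgjdg$
  rot[1] = haicjhgfgjdg$j
  rot[2] = aicjhgfgjdg$jh
  rot[3] = icjhgfgjdg$jha
  rot[4] = cjhgfgjdg$jhai
  rot[5] = jhgfgjdg$jhaic
  rot[6] = hgfgjdg$jhaicj
  rot[7] = gfgjdg$jhaicjh
  rot[8] = fgjdg$jhaicjhg
  rot[9] = gjdg$jhaicjhgf
  rot[10] = jdg$jhaicjhgfg
  rot[11] = dg$jhaicjhgfgj
  rot[12] = g$jhaicjhgfgjd
  rot[13] = $jhaicjhgfgjdg
Sorted (with $ < everything):
  sorted[0] = $jhaicjhgfgjdg  (last char: 'g')
  sorted[1] = aicjhgfgjdg$jh  (last char: 'h')
  sorted[2] = cjhgfgjdg$jhai  (last char: 'i')
  sorted[3] = dg$jhaicjhgfgj  (last char: 'j')
  sorted[4] = fgjdg$jhaicjhg  (last char: 'g')
  sorted[5] = g$jhaicjhgfgjd  (last char: 'd')
  sorted[6] = gfgjdg$jhaicjh  (last char: 'h')
  sorted[7] = gjdg$jhaicjhgf  (last char: 'f')
  sorted[8] = haicjhgfgjdg$j  (last char: 'j')
  sorted[9] = hgfgjdg$jhaicj  (last char: 'j')
  sorted[10] = icjhgfgjdg$jha  (last char: 'a')
  sorted[11] = jdg$jhaicjhgfg  (last char: 'g')
  sorted[12] = jhaicjhgfgjdg$  (last char: '$')
  sorted[13] = jhgfgjdg$jhaic  (last char: 'c')
Last column: ghijgdhfjjag$c
Original string S is at sorted index 12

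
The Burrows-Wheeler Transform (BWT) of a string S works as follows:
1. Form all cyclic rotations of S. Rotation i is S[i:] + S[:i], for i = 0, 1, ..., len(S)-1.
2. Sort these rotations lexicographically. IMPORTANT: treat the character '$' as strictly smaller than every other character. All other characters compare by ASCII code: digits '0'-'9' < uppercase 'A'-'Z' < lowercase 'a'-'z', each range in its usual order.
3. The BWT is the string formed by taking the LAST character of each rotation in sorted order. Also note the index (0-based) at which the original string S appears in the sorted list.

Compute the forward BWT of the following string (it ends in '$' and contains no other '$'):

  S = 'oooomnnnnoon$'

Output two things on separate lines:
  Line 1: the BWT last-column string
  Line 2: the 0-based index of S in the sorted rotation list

Answer: noomnnnooono$
12

Derivation:
All 13 rotations (rotation i = S[i:]+S[:i]):
  rot[0] = oooomnnnnoon$
  rot[1] = ooomnnnnoon$o
  rot[2] = oomnnnnoon$oo
  rot[3] = omnnnnoon$ooo
  rot[4] = mnnnnoon$oooo
  rot[5] = nnnnoon$oooom
  rot[6] = nnnoon$oooomn
  rot[7] = nnoon$oooomnn
  rot[8] = noon$oooomnnn
  rot[9] = oon$oooomnnnn
  rot[10] = on$oooomnnnno
  rot[11] = n$oooomnnnnoo
  rot[12] = $oooomnnnnoon
Sorted (with $ < everything):
  sorted[0] = $oooomnnnnoon  (last char: 'n')
  sorted[1] = mnnnnoon$oooo  (last char: 'o')
  sorted[2] = n$oooomnnnnoo  (last char: 'o')
  sorted[3] = nnnnoon$oooom  (last char: 'm')
  sorted[4] = nnnoon$oooomn  (last char: 'n')
  sorted[5] = nnoon$oooomnn  (last char: 'n')
  sorted[6] = noon$oooomnnn  (last char: 'n')
  sorted[7] = omnnnnoon$ooo  (last char: 'o')
  sorted[8] = on$oooomnnnno  (last char: 'o')
  sorted[9] = oomnnnnoon$oo  (last char: 'o')
  sorted[10] = oon$oooomnnnn  (last char: 'n')
  sorted[11] = ooomnnnnoon$o  (last char: 'o')
  sorted[12] = oooomnnnnoon$  (last char: '$')
Last column: noomnnnooono$
Original string S is at sorted index 12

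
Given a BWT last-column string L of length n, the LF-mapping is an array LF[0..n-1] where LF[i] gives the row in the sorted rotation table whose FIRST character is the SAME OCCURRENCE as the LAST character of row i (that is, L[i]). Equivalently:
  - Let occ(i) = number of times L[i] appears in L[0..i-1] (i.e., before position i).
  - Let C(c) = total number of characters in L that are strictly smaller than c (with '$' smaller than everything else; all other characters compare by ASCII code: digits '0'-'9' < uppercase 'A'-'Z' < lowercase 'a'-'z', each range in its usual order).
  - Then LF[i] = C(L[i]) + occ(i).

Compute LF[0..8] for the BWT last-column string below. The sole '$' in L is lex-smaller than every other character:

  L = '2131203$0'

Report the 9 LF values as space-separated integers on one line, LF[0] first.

Answer: 5 3 7 4 6 1 8 0 2

Derivation:
Char counts: '$':1, '0':2, '1':2, '2':2, '3':2
C (first-col start): C('$')=0, C('0')=1, C('1')=3, C('2')=5, C('3')=7
L[0]='2': occ=0, LF[0]=C('2')+0=5+0=5
L[1]='1': occ=0, LF[1]=C('1')+0=3+0=3
L[2]='3': occ=0, LF[2]=C('3')+0=7+0=7
L[3]='1': occ=1, LF[3]=C('1')+1=3+1=4
L[4]='2': occ=1, LF[4]=C('2')+1=5+1=6
L[5]='0': occ=0, LF[5]=C('0')+0=1+0=1
L[6]='3': occ=1, LF[6]=C('3')+1=7+1=8
L[7]='$': occ=0, LF[7]=C('$')+0=0+0=0
L[8]='0': occ=1, LF[8]=C('0')+1=1+1=2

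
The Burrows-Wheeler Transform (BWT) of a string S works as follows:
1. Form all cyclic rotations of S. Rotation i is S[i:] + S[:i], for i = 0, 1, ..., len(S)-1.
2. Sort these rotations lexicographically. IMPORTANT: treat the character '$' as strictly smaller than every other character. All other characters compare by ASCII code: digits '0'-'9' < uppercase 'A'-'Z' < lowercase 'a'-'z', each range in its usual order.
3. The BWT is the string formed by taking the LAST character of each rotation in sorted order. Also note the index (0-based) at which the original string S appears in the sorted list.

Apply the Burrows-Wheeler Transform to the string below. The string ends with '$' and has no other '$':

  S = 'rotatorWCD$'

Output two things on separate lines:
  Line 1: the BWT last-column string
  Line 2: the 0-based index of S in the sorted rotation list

All 11 rotations (rotation i = S[i:]+S[:i]):
  rot[0] = rotatorWCD$
  rot[1] = otatorWCD$r
  rot[2] = tatorWCD$ro
  rot[3] = atorWCD$rot
  rot[4] = torWCD$rota
  rot[5] = orWCD$rotat
  rot[6] = rWCD$rotato
  rot[7] = WCD$rotator
  rot[8] = CD$rotatorW
  rot[9] = D$rotatorWC
  rot[10] = $rotatorWCD
Sorted (with $ < everything):
  sorted[0] = $rotatorWCD  (last char: 'D')
  sorted[1] = CD$rotatorW  (last char: 'W')
  sorted[2] = D$rotatorWC  (last char: 'C')
  sorted[3] = WCD$rotator  (last char: 'r')
  sorted[4] = atorWCD$rot  (last char: 't')
  sorted[5] = orWCD$rotat  (last char: 't')
  sorted[6] = otatorWCD$r  (last char: 'r')
  sorted[7] = rWCD$rotato  (last char: 'o')
  sorted[8] = rotatorWCD$  (last char: '$')
  sorted[9] = tatorWCD$ro  (last char: 'o')
  sorted[10] = torWCD$rota  (last char: 'a')
Last column: DWCrttro$oa
Original string S is at sorted index 8

Answer: DWCrttro$oa
8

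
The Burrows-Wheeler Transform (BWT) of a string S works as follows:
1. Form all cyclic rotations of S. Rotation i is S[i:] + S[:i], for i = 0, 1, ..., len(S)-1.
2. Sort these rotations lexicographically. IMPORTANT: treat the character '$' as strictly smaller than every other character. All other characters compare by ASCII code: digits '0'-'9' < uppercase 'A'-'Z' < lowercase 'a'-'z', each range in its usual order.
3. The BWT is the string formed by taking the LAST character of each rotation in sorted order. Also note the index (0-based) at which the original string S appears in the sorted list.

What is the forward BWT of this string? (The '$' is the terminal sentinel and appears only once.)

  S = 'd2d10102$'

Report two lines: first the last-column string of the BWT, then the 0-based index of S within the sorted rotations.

Answer: 211d00d2$
8

Derivation:
All 9 rotations (rotation i = S[i:]+S[:i]):
  rot[0] = d2d10102$
  rot[1] = 2d10102$d
  rot[2] = d10102$d2
  rot[3] = 10102$d2d
  rot[4] = 0102$d2d1
  rot[5] = 102$d2d10
  rot[6] = 02$d2d101
  rot[7] = 2$d2d1010
  rot[8] = $d2d10102
Sorted (with $ < everything):
  sorted[0] = $d2d10102  (last char: '2')
  sorted[1] = 0102$d2d1  (last char: '1')
  sorted[2] = 02$d2d101  (last char: '1')
  sorted[3] = 10102$d2d  (last char: 'd')
  sorted[4] = 102$d2d10  (last char: '0')
  sorted[5] = 2$d2d1010  (last char: '0')
  sorted[6] = 2d10102$d  (last char: 'd')
  sorted[7] = d10102$d2  (last char: '2')
  sorted[8] = d2d10102$  (last char: '$')
Last column: 211d00d2$
Original string S is at sorted index 8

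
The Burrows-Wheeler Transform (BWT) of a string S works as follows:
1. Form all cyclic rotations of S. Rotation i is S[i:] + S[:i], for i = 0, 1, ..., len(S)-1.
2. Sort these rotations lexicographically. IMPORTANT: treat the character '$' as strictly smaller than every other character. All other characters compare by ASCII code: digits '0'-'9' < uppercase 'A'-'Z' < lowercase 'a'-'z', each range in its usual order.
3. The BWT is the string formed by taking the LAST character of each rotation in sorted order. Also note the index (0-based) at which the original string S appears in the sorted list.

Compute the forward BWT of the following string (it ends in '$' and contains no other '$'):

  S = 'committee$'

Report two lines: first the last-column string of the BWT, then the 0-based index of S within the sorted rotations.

All 10 rotations (rotation i = S[i:]+S[:i]):
  rot[0] = committee$
  rot[1] = ommittee$c
  rot[2] = mmittee$co
  rot[3] = mittee$com
  rot[4] = ittee$comm
  rot[5] = ttee$commi
  rot[6] = tee$commit
  rot[7] = ee$committ
  rot[8] = e$committe
  rot[9] = $committee
Sorted (with $ < everything):
  sorted[0] = $committee  (last char: 'e')
  sorted[1] = committee$  (last char: '$')
  sorted[2] = e$committe  (last char: 'e')
  sorted[3] = ee$committ  (last char: 't')
  sorted[4] = ittee$comm  (last char: 'm')
  sorted[5] = mittee$com  (last char: 'm')
  sorted[6] = mmittee$co  (last char: 'o')
  sorted[7] = ommittee$c  (last char: 'c')
  sorted[8] = tee$commit  (last char: 't')
  sorted[9] = ttee$commi  (last char: 'i')
Last column: e$etmmocti
Original string S is at sorted index 1

Answer: e$etmmocti
1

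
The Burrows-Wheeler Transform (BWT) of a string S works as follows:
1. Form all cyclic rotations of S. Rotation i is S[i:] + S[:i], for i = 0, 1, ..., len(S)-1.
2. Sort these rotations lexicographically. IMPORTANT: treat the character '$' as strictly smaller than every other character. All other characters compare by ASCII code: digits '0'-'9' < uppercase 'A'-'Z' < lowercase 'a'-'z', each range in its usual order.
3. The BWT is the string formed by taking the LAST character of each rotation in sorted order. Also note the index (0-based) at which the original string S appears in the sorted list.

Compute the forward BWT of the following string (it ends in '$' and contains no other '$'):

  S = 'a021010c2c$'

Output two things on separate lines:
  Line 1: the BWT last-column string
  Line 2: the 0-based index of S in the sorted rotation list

Answer: c1a1200c$20
8

Derivation:
All 11 rotations (rotation i = S[i:]+S[:i]):
  rot[0] = a021010c2c$
  rot[1] = 021010c2c$a
  rot[2] = 21010c2c$a0
  rot[3] = 1010c2c$a02
  rot[4] = 010c2c$a021
  rot[5] = 10c2c$a0210
  rot[6] = 0c2c$a02101
  rot[7] = c2c$a021010
  rot[8] = 2c$a021010c
  rot[9] = c$a021010c2
  rot[10] = $a021010c2c
Sorted (with $ < everything):
  sorted[0] = $a021010c2c  (last char: 'c')
  sorted[1] = 010c2c$a021  (last char: '1')
  sorted[2] = 021010c2c$a  (last char: 'a')
  sorted[3] = 0c2c$a02101  (last char: '1')
  sorted[4] = 1010c2c$a02  (last char: '2')
  sorted[5] = 10c2c$a0210  (last char: '0')
  sorted[6] = 21010c2c$a0  (last char: '0')
  sorted[7] = 2c$a021010c  (last char: 'c')
  sorted[8] = a021010c2c$  (last char: '$')
  sorted[9] = c$a021010c2  (last char: '2')
  sorted[10] = c2c$a021010  (last char: '0')
Last column: c1a1200c$20
Original string S is at sorted index 8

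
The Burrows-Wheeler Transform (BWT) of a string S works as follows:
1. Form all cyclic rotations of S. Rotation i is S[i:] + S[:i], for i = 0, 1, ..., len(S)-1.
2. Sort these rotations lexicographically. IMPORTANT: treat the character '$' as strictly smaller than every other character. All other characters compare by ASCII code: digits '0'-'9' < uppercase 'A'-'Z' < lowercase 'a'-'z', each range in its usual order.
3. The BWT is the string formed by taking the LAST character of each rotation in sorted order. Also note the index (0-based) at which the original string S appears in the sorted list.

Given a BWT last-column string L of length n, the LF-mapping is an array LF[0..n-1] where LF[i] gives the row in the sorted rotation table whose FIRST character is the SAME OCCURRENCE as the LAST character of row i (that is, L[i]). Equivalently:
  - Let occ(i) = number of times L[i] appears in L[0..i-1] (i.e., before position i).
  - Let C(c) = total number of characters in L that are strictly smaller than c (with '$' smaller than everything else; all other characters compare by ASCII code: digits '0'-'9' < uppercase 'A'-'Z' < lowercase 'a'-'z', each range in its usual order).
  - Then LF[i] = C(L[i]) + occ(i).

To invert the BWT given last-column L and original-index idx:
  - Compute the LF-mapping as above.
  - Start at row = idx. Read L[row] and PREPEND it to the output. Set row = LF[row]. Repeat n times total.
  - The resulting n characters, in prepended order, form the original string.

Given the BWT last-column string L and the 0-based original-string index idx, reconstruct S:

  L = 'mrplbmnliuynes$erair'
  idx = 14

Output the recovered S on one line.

Answer: raspberrymillennium$

Derivation:
LF mapping: 9 14 13 7 2 10 11 8 5 18 19 12 3 17 0 4 15 1 6 16
Walk LF starting at row 14, prepending L[row]:
  step 1: row=14, L[14]='$', prepend. Next row=LF[14]=0
  step 2: row=0, L[0]='m', prepend. Next row=LF[0]=9
  step 3: row=9, L[9]='u', prepend. Next row=LF[9]=18
  step 4: row=18, L[18]='i', prepend. Next row=LF[18]=6
  step 5: row=6, L[6]='n', prepend. Next row=LF[6]=11
  step 6: row=11, L[11]='n', prepend. Next row=LF[11]=12
  step 7: row=12, L[12]='e', prepend. Next row=LF[12]=3
  step 8: row=3, L[3]='l', prepend. Next row=LF[3]=7
  step 9: row=7, L[7]='l', prepend. Next row=LF[7]=8
  step 10: row=8, L[8]='i', prepend. Next row=LF[8]=5
  step 11: row=5, L[5]='m', prepend. Next row=LF[5]=10
  step 12: row=10, L[10]='y', prepend. Next row=LF[10]=19
  step 13: row=19, L[19]='r', prepend. Next row=LF[19]=16
  step 14: row=16, L[16]='r', prepend. Next row=LF[16]=15
  step 15: row=15, L[15]='e', prepend. Next row=LF[15]=4
  step 16: row=4, L[4]='b', prepend. Next row=LF[4]=2
  step 17: row=2, L[2]='p', prepend. Next row=LF[2]=13
  step 18: row=13, L[13]='s', prepend. Next row=LF[13]=17
  step 19: row=17, L[17]='a', prepend. Next row=LF[17]=1
  step 20: row=1, L[1]='r', prepend. Next row=LF[1]=14
Reversed output: raspberrymillennium$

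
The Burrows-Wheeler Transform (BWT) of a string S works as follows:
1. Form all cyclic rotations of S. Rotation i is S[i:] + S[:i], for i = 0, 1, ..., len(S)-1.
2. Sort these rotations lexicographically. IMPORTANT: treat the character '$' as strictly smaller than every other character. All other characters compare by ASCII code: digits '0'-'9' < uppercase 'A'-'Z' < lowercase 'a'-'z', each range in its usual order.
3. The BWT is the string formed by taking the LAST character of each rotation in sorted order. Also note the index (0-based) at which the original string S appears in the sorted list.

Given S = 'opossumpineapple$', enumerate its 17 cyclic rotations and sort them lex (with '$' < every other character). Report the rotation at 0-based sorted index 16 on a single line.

Answer: umpineapple$oposs

Derivation:
All 17 rotations (rotation i = S[i:]+S[:i]):
  rot[0] = opossumpineapple$
  rot[1] = possumpineapple$o
  rot[2] = ossumpineapple$op
  rot[3] = ssumpineapple$opo
  rot[4] = sumpineapple$opos
  rot[5] = umpineapple$oposs
  rot[6] = mpineapple$opossu
  rot[7] = pineapple$opossum
  rot[8] = ineapple$opossump
  rot[9] = neapple$opossumpi
  rot[10] = eapple$opossumpin
  rot[11] = apple$opossumpine
  rot[12] = pple$opossumpinea
  rot[13] = ple$opossumpineap
  rot[14] = le$opossumpineapp
  rot[15] = e$opossumpineappl
  rot[16] = $opossumpineapple
Sorted (with $ < everything):
  sorted[0] = $opossumpineapple
  sorted[1] = apple$opossumpine
  sorted[2] = e$opossumpineappl
  sorted[3] = eapple$opossumpin
  sorted[4] = ineapple$opossump
  sorted[5] = le$opossumpineapp
  sorted[6] = mpineapple$opossu
  sorted[7] = neapple$opossumpi
  sorted[8] = opossumpineapple$
  sorted[9] = ossumpineapple$op
  sorted[10] = pineapple$opossum
  sorted[11] = ple$opossumpineap
  sorted[12] = possumpineapple$o
  sorted[13] = pple$opossumpinea
  sorted[14] = ssumpineapple$opo
  sorted[15] = sumpineapple$opos
  sorted[16] = umpineapple$oposs
sorted[16] = umpineapple$oposs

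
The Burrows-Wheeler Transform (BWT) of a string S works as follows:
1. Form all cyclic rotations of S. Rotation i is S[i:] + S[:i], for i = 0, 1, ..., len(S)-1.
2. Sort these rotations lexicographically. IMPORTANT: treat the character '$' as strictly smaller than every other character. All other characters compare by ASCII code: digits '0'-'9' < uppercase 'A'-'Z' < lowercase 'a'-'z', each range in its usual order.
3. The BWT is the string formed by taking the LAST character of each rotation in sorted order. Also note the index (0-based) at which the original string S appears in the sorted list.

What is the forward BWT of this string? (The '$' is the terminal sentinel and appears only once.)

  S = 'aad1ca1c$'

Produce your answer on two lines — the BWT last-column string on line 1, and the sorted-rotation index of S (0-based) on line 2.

Answer: cadc$a11a
4

Derivation:
All 9 rotations (rotation i = S[i:]+S[:i]):
  rot[0] = aad1ca1c$
  rot[1] = ad1ca1c$a
  rot[2] = d1ca1c$aa
  rot[3] = 1ca1c$aad
  rot[4] = ca1c$aad1
  rot[5] = a1c$aad1c
  rot[6] = 1c$aad1ca
  rot[7] = c$aad1ca1
  rot[8] = $aad1ca1c
Sorted (with $ < everything):
  sorted[0] = $aad1ca1c  (last char: 'c')
  sorted[1] = 1c$aad1ca  (last char: 'a')
  sorted[2] = 1ca1c$aad  (last char: 'd')
  sorted[3] = a1c$aad1c  (last char: 'c')
  sorted[4] = aad1ca1c$  (last char: '$')
  sorted[5] = ad1ca1c$a  (last char: 'a')
  sorted[6] = c$aad1ca1  (last char: '1')
  sorted[7] = ca1c$aad1  (last char: '1')
  sorted[8] = d1ca1c$aa  (last char: 'a')
Last column: cadc$a11a
Original string S is at sorted index 4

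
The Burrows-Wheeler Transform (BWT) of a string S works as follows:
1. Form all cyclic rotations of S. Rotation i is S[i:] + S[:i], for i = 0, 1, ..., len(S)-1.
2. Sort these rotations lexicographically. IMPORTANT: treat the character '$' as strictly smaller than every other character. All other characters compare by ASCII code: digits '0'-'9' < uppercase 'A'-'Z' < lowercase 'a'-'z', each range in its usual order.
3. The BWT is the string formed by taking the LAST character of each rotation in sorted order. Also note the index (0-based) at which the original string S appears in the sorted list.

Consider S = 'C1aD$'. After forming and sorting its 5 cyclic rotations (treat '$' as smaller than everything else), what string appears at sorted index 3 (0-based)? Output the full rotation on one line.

Answer: D$C1a

Derivation:
All 5 rotations (rotation i = S[i:]+S[:i]):
  rot[0] = C1aD$
  rot[1] = 1aD$C
  rot[2] = aD$C1
  rot[3] = D$C1a
  rot[4] = $C1aD
Sorted (with $ < everything):
  sorted[0] = $C1aD
  sorted[1] = 1aD$C
  sorted[2] = C1aD$
  sorted[3] = D$C1a
  sorted[4] = aD$C1
sorted[3] = D$C1a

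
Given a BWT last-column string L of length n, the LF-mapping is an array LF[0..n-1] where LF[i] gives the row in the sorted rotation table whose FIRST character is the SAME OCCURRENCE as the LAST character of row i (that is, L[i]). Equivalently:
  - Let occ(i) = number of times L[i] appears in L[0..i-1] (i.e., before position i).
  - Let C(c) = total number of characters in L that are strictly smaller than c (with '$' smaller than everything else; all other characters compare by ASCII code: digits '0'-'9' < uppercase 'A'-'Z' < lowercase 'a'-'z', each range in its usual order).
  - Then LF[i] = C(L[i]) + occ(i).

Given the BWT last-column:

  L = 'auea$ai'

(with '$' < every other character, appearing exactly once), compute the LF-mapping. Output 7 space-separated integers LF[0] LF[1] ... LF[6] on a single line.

Char counts: '$':1, 'a':3, 'e':1, 'i':1, 'u':1
C (first-col start): C('$')=0, C('a')=1, C('e')=4, C('i')=5, C('u')=6
L[0]='a': occ=0, LF[0]=C('a')+0=1+0=1
L[1]='u': occ=0, LF[1]=C('u')+0=6+0=6
L[2]='e': occ=0, LF[2]=C('e')+0=4+0=4
L[3]='a': occ=1, LF[3]=C('a')+1=1+1=2
L[4]='$': occ=0, LF[4]=C('$')+0=0+0=0
L[5]='a': occ=2, LF[5]=C('a')+2=1+2=3
L[6]='i': occ=0, LF[6]=C('i')+0=5+0=5

Answer: 1 6 4 2 0 3 5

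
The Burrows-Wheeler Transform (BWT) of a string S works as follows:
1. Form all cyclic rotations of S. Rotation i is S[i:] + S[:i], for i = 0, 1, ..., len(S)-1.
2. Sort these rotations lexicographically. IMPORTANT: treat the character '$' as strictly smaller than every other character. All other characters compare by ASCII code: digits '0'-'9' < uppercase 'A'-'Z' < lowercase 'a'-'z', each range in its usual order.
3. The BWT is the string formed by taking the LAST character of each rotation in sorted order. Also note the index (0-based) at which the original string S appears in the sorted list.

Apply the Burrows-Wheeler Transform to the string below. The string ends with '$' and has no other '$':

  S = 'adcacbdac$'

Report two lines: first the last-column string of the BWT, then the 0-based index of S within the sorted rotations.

All 10 rotations (rotation i = S[i:]+S[:i]):
  rot[0] = adcacbdac$
  rot[1] = dcacbdac$a
  rot[2] = cacbdac$ad
  rot[3] = acbdac$adc
  rot[4] = cbdac$adca
  rot[5] = bdac$adcac
  rot[6] = dac$adcacb
  rot[7] = ac$adcacbd
  rot[8] = c$adcacbda
  rot[9] = $adcacbdac
Sorted (with $ < everything):
  sorted[0] = $adcacbdac  (last char: 'c')
  sorted[1] = ac$adcacbd  (last char: 'd')
  sorted[2] = acbdac$adc  (last char: 'c')
  sorted[3] = adcacbdac$  (last char: '$')
  sorted[4] = bdac$adcac  (last char: 'c')
  sorted[5] = c$adcacbda  (last char: 'a')
  sorted[6] = cacbdac$ad  (last char: 'd')
  sorted[7] = cbdac$adca  (last char: 'a')
  sorted[8] = dac$adcacb  (last char: 'b')
  sorted[9] = dcacbdac$a  (last char: 'a')
Last column: cdc$cadaba
Original string S is at sorted index 3

Answer: cdc$cadaba
3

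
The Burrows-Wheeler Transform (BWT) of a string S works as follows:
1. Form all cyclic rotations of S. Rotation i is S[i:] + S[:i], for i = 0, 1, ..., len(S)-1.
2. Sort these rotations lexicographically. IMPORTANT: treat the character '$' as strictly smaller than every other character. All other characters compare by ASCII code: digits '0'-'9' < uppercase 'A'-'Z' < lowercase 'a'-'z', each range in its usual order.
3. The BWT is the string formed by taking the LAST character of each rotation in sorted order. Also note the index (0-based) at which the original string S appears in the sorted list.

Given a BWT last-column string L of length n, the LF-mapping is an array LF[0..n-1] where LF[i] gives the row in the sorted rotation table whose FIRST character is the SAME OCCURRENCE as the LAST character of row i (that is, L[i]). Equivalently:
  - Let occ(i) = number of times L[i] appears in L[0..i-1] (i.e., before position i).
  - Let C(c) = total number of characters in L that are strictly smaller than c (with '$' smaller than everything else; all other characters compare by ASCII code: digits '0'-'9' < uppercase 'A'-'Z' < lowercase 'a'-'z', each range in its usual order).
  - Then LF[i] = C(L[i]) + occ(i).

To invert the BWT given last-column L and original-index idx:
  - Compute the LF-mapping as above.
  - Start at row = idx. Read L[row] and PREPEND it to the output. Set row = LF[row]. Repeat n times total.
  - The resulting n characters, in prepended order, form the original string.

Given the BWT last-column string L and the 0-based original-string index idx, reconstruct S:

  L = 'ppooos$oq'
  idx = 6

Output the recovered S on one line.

LF mapping: 5 6 1 2 3 8 0 4 7
Walk LF starting at row 6, prepending L[row]:
  step 1: row=6, L[6]='$', prepend. Next row=LF[6]=0
  step 2: row=0, L[0]='p', prepend. Next row=LF[0]=5
  step 3: row=5, L[5]='s', prepend. Next row=LF[5]=8
  step 4: row=8, L[8]='q', prepend. Next row=LF[8]=7
  step 5: row=7, L[7]='o', prepend. Next row=LF[7]=4
  step 6: row=4, L[4]='o', prepend. Next row=LF[4]=3
  step 7: row=3, L[3]='o', prepend. Next row=LF[3]=2
  step 8: row=2, L[2]='o', prepend. Next row=LF[2]=1
  step 9: row=1, L[1]='p', prepend. Next row=LF[1]=6
Reversed output: pooooqsp$

Answer: pooooqsp$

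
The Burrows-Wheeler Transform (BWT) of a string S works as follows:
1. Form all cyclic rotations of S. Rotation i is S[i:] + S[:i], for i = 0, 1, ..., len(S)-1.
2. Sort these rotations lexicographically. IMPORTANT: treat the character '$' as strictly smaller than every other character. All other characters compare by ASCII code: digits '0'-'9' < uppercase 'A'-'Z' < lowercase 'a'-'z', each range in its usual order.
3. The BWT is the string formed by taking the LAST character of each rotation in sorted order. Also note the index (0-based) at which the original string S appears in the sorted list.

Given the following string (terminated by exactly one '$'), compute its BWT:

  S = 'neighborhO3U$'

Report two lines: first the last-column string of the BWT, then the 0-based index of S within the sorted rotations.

Answer: UOh3hnirge$bo
10

Derivation:
All 13 rotations (rotation i = S[i:]+S[:i]):
  rot[0] = neighborhO3U$
  rot[1] = eighborhO3U$n
  rot[2] = ighborhO3U$ne
  rot[3] = ghborhO3U$nei
  rot[4] = hborhO3U$neig
  rot[5] = borhO3U$neigh
  rot[6] = orhO3U$neighb
  rot[7] = rhO3U$neighbo
  rot[8] = hO3U$neighbor
  rot[9] = O3U$neighborh
  rot[10] = 3U$neighborhO
  rot[11] = U$neighborhO3
  rot[12] = $neighborhO3U
Sorted (with $ < everything):
  sorted[0] = $neighborhO3U  (last char: 'U')
  sorted[1] = 3U$neighborhO  (last char: 'O')
  sorted[2] = O3U$neighborh  (last char: 'h')
  sorted[3] = U$neighborhO3  (last char: '3')
  sorted[4] = borhO3U$neigh  (last char: 'h')
  sorted[5] = eighborhO3U$n  (last char: 'n')
  sorted[6] = ghborhO3U$nei  (last char: 'i')
  sorted[7] = hO3U$neighbor  (last char: 'r')
  sorted[8] = hborhO3U$neig  (last char: 'g')
  sorted[9] = ighborhO3U$ne  (last char: 'e')
  sorted[10] = neighborhO3U$  (last char: '$')
  sorted[11] = orhO3U$neighb  (last char: 'b')
  sorted[12] = rhO3U$neighbo  (last char: 'o')
Last column: UOh3hnirge$bo
Original string S is at sorted index 10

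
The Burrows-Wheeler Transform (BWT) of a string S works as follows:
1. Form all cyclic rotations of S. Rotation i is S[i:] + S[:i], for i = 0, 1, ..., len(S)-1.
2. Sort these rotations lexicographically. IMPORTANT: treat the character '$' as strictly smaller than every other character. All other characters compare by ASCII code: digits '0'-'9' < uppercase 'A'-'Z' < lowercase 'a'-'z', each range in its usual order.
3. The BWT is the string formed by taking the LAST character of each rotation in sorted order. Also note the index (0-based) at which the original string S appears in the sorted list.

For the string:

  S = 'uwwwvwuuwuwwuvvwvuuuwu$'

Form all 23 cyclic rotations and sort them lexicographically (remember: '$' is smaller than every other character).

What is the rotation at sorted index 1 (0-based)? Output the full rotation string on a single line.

All 23 rotations (rotation i = S[i:]+S[:i]):
  rot[0] = uwwwvwuuwuwwuvvwvuuuwu$
  rot[1] = wwwvwuuwuwwuvvwvuuuwu$u
  rot[2] = wwvwuuwuwwuvvwvuuuwu$uw
  rot[3] = wvwuuwuwwuvvwvuuuwu$uww
  rot[4] = vwuuwuwwuvvwvuuuwu$uwww
  rot[5] = wuuwuwwuvvwvuuuwu$uwwwv
  rot[6] = uuwuwwuvvwvuuuwu$uwwwvw
  rot[7] = uwuwwuvvwvuuuwu$uwwwvwu
  rot[8] = wuwwuvvwvuuuwu$uwwwvwuu
  rot[9] = uwwuvvwvuuuwu$uwwwvwuuw
  rot[10] = wwuvvwvuuuwu$uwwwvwuuwu
  rot[11] = wuvvwvuuuwu$uwwwvwuuwuw
  rot[12] = uvvwvuuuwu$uwwwvwuuwuww
  rot[13] = vvwvuuuwu$uwwwvwuuwuwwu
  rot[14] = vwvuuuwu$uwwwvwuuwuwwuv
  rot[15] = wvuuuwu$uwwwvwuuwuwwuvv
  rot[16] = vuuuwu$uwwwvwuuwuwwuvvw
  rot[17] = uuuwu$uwwwvwuuwuwwuvvwv
  rot[18] = uuwu$uwwwvwuuwuwwuvvwvu
  rot[19] = uwu$uwwwvwuuwuwwuvvwvuu
  rot[20] = wu$uwwwvwuuwuwwuvvwvuuu
  rot[21] = u$uwwwvwuuwuwwuvvwvuuuw
  rot[22] = $uwwwvwuuwuwwuvvwvuuuwu
Sorted (with $ < everything):
  sorted[0] = $uwwwvwuuwuwwuvvwvuuuwu
  sorted[1] = u$uwwwvwuuwuwwuvvwvuuuw
  sorted[2] = uuuwu$uwwwvwuuwuwwuvvwv
  sorted[3] = uuwu$uwwwvwuuwuwwuvvwvu
  sorted[4] = uuwuwwuvvwvuuuwu$uwwwvw
  sorted[5] = uvvwvuuuwu$uwwwvwuuwuww
  sorted[6] = uwu$uwwwvwuuwuwwuvvwvuu
  sorted[7] = uwuwwuvvwvuuuwu$uwwwvwu
  sorted[8] = uwwuvvwvuuuwu$uwwwvwuuw
  sorted[9] = uwwwvwuuwuwwuvvwvuuuwu$
  sorted[10] = vuuuwu$uwwwvwuuwuwwuvvw
  sorted[11] = vvwvuuuwu$uwwwvwuuwuwwu
  sorted[12] = vwuuwuwwuvvwvuuuwu$uwww
  sorted[13] = vwvuuuwu$uwwwvwuuwuwwuv
  sorted[14] = wu$uwwwvwuuwuwwuvvwvuuu
  sorted[15] = wuuwuwwuvvwvuuuwu$uwwwv
  sorted[16] = wuvvwvuuuwu$uwwwvwuuwuw
  sorted[17] = wuwwuvvwvuuuwu$uwwwvwuu
  sorted[18] = wvuuuwu$uwwwvwuuwuwwuvv
  sorted[19] = wvwuuwuwwuvvwvuuuwu$uww
  sorted[20] = wwuvvwvuuuwu$uwwwvwuuwu
  sorted[21] = wwvwuuwuwwuvvwvuuuwu$uw
  sorted[22] = wwwvwuuwuwwuvvwvuuuwu$u
sorted[1] = u$uwwwvwuuwuwwuvvwvuuuw

Answer: u$uwwwvwuuwuwwuvvwvuuuw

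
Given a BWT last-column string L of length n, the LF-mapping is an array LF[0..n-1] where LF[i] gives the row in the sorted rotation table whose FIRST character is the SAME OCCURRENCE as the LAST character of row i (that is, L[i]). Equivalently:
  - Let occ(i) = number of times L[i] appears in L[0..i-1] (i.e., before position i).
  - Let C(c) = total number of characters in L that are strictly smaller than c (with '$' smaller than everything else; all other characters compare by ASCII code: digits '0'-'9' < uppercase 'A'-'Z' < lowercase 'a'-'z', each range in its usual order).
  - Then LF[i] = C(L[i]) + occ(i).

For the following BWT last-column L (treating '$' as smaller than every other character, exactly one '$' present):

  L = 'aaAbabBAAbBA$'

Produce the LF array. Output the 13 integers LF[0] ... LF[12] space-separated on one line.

Answer: 7 8 1 10 9 11 5 2 3 12 6 4 0

Derivation:
Char counts: '$':1, 'A':4, 'B':2, 'a':3, 'b':3
C (first-col start): C('$')=0, C('A')=1, C('B')=5, C('a')=7, C('b')=10
L[0]='a': occ=0, LF[0]=C('a')+0=7+0=7
L[1]='a': occ=1, LF[1]=C('a')+1=7+1=8
L[2]='A': occ=0, LF[2]=C('A')+0=1+0=1
L[3]='b': occ=0, LF[3]=C('b')+0=10+0=10
L[4]='a': occ=2, LF[4]=C('a')+2=7+2=9
L[5]='b': occ=1, LF[5]=C('b')+1=10+1=11
L[6]='B': occ=0, LF[6]=C('B')+0=5+0=5
L[7]='A': occ=1, LF[7]=C('A')+1=1+1=2
L[8]='A': occ=2, LF[8]=C('A')+2=1+2=3
L[9]='b': occ=2, LF[9]=C('b')+2=10+2=12
L[10]='B': occ=1, LF[10]=C('B')+1=5+1=6
L[11]='A': occ=3, LF[11]=C('A')+3=1+3=4
L[12]='$': occ=0, LF[12]=C('$')+0=0+0=0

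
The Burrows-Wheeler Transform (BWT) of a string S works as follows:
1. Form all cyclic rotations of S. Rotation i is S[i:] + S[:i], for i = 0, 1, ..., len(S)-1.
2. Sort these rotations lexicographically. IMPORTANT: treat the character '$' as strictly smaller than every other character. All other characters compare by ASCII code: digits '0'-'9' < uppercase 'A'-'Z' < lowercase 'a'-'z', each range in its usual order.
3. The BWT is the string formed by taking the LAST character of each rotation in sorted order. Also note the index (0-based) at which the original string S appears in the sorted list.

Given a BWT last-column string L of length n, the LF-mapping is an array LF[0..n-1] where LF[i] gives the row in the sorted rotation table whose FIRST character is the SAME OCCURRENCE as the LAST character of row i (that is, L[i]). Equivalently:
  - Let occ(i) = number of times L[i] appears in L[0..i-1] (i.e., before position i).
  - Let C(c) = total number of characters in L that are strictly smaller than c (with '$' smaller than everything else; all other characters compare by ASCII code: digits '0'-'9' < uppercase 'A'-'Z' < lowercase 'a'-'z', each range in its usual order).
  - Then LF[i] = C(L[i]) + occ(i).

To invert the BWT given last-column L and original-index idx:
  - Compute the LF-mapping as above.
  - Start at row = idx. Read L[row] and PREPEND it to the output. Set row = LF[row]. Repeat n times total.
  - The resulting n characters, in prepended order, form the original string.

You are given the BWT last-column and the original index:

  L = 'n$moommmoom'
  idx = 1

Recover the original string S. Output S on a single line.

LF mapping: 6 0 1 7 8 2 3 4 9 10 5
Walk LF starting at row 1, prepending L[row]:
  step 1: row=1, L[1]='$', prepend. Next row=LF[1]=0
  step 2: row=0, L[0]='n', prepend. Next row=LF[0]=6
  step 3: row=6, L[6]='m', prepend. Next row=LF[6]=3
  step 4: row=3, L[3]='o', prepend. Next row=LF[3]=7
  step 5: row=7, L[7]='m', prepend. Next row=LF[7]=4
  step 6: row=4, L[4]='o', prepend. Next row=LF[4]=8
  step 7: row=8, L[8]='o', prepend. Next row=LF[8]=9
  step 8: row=9, L[9]='o', prepend. Next row=LF[9]=10
  step 9: row=10, L[10]='m', prepend. Next row=LF[10]=5
  step 10: row=5, L[5]='m', prepend. Next row=LF[5]=2
  step 11: row=2, L[2]='m', prepend. Next row=LF[2]=1
Reversed output: mmmooomomn$

Answer: mmmooomomn$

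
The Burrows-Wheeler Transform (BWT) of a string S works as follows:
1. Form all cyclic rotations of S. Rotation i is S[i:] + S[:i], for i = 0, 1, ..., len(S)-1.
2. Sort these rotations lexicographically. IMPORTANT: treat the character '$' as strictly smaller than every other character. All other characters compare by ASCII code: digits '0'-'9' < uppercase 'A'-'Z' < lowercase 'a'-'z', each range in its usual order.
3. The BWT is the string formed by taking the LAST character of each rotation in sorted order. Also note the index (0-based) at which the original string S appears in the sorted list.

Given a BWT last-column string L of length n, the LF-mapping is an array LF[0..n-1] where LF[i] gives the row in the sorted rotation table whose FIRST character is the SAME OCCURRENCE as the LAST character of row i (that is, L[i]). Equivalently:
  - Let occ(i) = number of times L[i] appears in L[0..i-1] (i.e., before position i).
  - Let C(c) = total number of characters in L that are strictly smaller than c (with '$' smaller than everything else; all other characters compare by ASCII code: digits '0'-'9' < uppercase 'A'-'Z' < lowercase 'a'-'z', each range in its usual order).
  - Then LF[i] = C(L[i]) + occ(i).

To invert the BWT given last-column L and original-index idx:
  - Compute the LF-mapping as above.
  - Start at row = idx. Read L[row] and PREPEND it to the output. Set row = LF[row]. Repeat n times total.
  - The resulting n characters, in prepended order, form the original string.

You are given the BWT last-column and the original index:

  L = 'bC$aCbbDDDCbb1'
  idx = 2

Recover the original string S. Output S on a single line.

Answer: C1bbbDaCCbDDb$

Derivation:
LF mapping: 9 2 0 8 3 10 11 5 6 7 4 12 13 1
Walk LF starting at row 2, prepending L[row]:
  step 1: row=2, L[2]='$', prepend. Next row=LF[2]=0
  step 2: row=0, L[0]='b', prepend. Next row=LF[0]=9
  step 3: row=9, L[9]='D', prepend. Next row=LF[9]=7
  step 4: row=7, L[7]='D', prepend. Next row=LF[7]=5
  step 5: row=5, L[5]='b', prepend. Next row=LF[5]=10
  step 6: row=10, L[10]='C', prepend. Next row=LF[10]=4
  step 7: row=4, L[4]='C', prepend. Next row=LF[4]=3
  step 8: row=3, L[3]='a', prepend. Next row=LF[3]=8
  step 9: row=8, L[8]='D', prepend. Next row=LF[8]=6
  step 10: row=6, L[6]='b', prepend. Next row=LF[6]=11
  step 11: row=11, L[11]='b', prepend. Next row=LF[11]=12
  step 12: row=12, L[12]='b', prepend. Next row=LF[12]=13
  step 13: row=13, L[13]='1', prepend. Next row=LF[13]=1
  step 14: row=1, L[1]='C', prepend. Next row=LF[1]=2
Reversed output: C1bbbDaCCbDDb$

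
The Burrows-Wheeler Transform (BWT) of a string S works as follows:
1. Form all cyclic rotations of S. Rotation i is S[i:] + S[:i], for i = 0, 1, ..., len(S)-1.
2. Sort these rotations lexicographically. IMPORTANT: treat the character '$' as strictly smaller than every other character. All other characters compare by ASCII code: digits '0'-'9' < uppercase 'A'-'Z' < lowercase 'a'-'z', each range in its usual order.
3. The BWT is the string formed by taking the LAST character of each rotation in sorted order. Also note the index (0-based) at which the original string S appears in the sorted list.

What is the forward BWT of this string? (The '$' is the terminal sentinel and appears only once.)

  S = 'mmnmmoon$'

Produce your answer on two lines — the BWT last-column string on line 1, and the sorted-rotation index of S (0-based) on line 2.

Answer: n$nmmomom
1

Derivation:
All 9 rotations (rotation i = S[i:]+S[:i]):
  rot[0] = mmnmmoon$
  rot[1] = mnmmoon$m
  rot[2] = nmmoon$mm
  rot[3] = mmoon$mmn
  rot[4] = moon$mmnm
  rot[5] = oon$mmnmm
  rot[6] = on$mmnmmo
  rot[7] = n$mmnmmoo
  rot[8] = $mmnmmoon
Sorted (with $ < everything):
  sorted[0] = $mmnmmoon  (last char: 'n')
  sorted[1] = mmnmmoon$  (last char: '$')
  sorted[2] = mmoon$mmn  (last char: 'n')
  sorted[3] = mnmmoon$m  (last char: 'm')
  sorted[4] = moon$mmnm  (last char: 'm')
  sorted[5] = n$mmnmmoo  (last char: 'o')
  sorted[6] = nmmoon$mm  (last char: 'm')
  sorted[7] = on$mmnmmo  (last char: 'o')
  sorted[8] = oon$mmnmm  (last char: 'm')
Last column: n$nmmomom
Original string S is at sorted index 1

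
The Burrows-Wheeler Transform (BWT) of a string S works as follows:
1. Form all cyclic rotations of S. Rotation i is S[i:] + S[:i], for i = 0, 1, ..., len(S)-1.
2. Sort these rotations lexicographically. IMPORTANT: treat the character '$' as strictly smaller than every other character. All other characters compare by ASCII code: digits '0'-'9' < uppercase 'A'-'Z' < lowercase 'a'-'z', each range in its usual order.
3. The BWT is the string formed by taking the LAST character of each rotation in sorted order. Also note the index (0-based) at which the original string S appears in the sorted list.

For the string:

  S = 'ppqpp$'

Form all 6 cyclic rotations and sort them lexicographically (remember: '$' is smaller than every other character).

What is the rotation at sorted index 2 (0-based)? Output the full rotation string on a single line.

All 6 rotations (rotation i = S[i:]+S[:i]):
  rot[0] = ppqpp$
  rot[1] = pqpp$p
  rot[2] = qpp$pp
  rot[3] = pp$ppq
  rot[4] = p$ppqp
  rot[5] = $ppqpp
Sorted (with $ < everything):
  sorted[0] = $ppqpp
  sorted[1] = p$ppqp
  sorted[2] = pp$ppq
  sorted[3] = ppqpp$
  sorted[4] = pqpp$p
  sorted[5] = qpp$pp
sorted[2] = pp$ppq

Answer: pp$ppq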